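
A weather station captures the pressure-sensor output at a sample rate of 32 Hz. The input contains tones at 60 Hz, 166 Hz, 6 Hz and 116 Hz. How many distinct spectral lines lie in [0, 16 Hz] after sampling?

fs/2 = 16 Hz.
60 Hz mod fs = 28 Hz.
28 Hz > fs/2 = 16 Hz, folds to fs − 28 Hz = 4 Hz.
166 Hz mod fs = 6 Hz.
6 Hz ≤ fs/2 = 16 Hz, appears at 6 Hz.
6 Hz ≤ fs/2 = 16 Hz, passes unchanged.
116 Hz mod fs = 20 Hz.
20 Hz > fs/2 = 16 Hz, folds to fs − 20 Hz = 12 Hz.
Distinct values: {4 Hz, 6 Hz, 12 Hz} → 3.

3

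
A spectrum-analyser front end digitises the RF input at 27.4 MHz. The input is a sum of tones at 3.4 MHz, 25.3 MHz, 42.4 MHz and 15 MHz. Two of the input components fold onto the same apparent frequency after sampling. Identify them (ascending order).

fs/2 = 13.7 MHz.
3.4 MHz ≤ fs/2 = 13.7 MHz, passes unchanged.
25.3 MHz > fs/2 = 13.7 MHz, folds to fs − 25.3 MHz = 2.1 MHz.
42.4 MHz mod fs = 15 MHz.
15 MHz > fs/2 = 13.7 MHz, folds to fs − 15 MHz = 12.4 MHz.
15 MHz > fs/2 = 13.7 MHz, folds to fs − 15 MHz = 12.4 MHz.
15 MHz and 42.4 MHz both map to 12.4 MHz.

15 MHz, 42.4 MHz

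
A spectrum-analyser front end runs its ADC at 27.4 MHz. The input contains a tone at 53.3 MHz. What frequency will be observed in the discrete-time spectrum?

1.5 MHz

53.3 MHz mod fs = 25.9 MHz.
25.9 MHz > fs/2 = 13.7 MHz, folds to fs − 25.9 MHz = 1.5 MHz.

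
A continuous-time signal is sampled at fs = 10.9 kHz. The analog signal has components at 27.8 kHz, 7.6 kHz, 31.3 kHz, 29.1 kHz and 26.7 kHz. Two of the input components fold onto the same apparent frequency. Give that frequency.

fs/2 = 5.45 kHz.
27.8 kHz mod fs = 6 kHz.
6 kHz > fs/2 = 5.45 kHz, folds to fs − 6 kHz = 4.9 kHz.
7.6 kHz > fs/2 = 5.45 kHz, folds to fs − 7.6 kHz = 3.3 kHz.
31.3 kHz mod fs = 9.5 kHz.
9.5 kHz > fs/2 = 5.45 kHz, folds to fs − 9.5 kHz = 1.4 kHz.
29.1 kHz mod fs = 7.3 kHz.
7.3 kHz > fs/2 = 5.45 kHz, folds to fs − 7.3 kHz = 3.6 kHz.
26.7 kHz mod fs = 4.9 kHz.
4.9 kHz ≤ fs/2 = 5.45 kHz, appears at 4.9 kHz.
26.7 kHz and 27.8 kHz both map to 4.9 kHz.

4.9 kHz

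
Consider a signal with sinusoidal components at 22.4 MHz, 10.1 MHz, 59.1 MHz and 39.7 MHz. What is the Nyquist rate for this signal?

Highest-frequency component: 59.1 MHz.
Nyquist rate = 2 × 59.1 MHz = 118.2 MHz.

118.2 MHz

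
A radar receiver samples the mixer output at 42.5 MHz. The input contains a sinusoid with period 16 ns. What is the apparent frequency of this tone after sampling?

20 MHz

T = 16 ns → f = 1/T = 62.5 MHz.
62.5 MHz mod fs = 20 MHz.
20 MHz ≤ fs/2 = 21.25 MHz, appears at 20 MHz.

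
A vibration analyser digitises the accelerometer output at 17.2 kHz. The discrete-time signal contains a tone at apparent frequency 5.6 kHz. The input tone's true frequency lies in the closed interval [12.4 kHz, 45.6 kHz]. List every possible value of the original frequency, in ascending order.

Frequencies that alias to 5.6 kHz are k·fs ± 5.6 kHz for integer k ≥ 0.
k=0: 5.6 kHz.
k=1: 11.6 kHz, 22.8 kHz.
k=2: 28.8 kHz, 40 kHz.
k=3: 46 kHz, 57.2 kHz.
Within [12.4 kHz, 45.6 kHz]: 22.8 kHz, 28.8 kHz, 40 kHz.

22.8 kHz, 28.8 kHz, 40 kHz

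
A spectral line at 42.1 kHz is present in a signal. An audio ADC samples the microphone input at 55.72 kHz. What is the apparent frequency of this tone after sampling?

13.62 kHz

42.1 kHz > fs/2 = 27.86 kHz, folds to fs − 42.1 kHz = 13.62 kHz.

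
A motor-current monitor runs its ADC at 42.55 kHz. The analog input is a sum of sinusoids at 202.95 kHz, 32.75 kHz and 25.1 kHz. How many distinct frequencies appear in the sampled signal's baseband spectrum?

2

fs/2 = 21.275 kHz.
202.95 kHz mod fs = 32.75 kHz.
32.75 kHz > fs/2 = 21.275 kHz, folds to fs − 32.75 kHz = 9.8 kHz.
32.75 kHz > fs/2 = 21.275 kHz, folds to fs − 32.75 kHz = 9.8 kHz.
25.1 kHz > fs/2 = 21.275 kHz, folds to fs − 25.1 kHz = 17.45 kHz.
Distinct values: {9.8 kHz, 17.45 kHz} → 2.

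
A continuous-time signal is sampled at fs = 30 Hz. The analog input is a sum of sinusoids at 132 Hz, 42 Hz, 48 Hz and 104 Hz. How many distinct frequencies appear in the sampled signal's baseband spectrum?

fs/2 = 15 Hz.
132 Hz mod fs = 12 Hz.
12 Hz ≤ fs/2 = 15 Hz, appears at 12 Hz.
42 Hz mod fs = 12 Hz.
12 Hz ≤ fs/2 = 15 Hz, appears at 12 Hz.
48 Hz mod fs = 18 Hz.
18 Hz > fs/2 = 15 Hz, folds to fs − 18 Hz = 12 Hz.
104 Hz mod fs = 14 Hz.
14 Hz ≤ fs/2 = 15 Hz, appears at 14 Hz.
Distinct values: {12 Hz, 14 Hz} → 2.

2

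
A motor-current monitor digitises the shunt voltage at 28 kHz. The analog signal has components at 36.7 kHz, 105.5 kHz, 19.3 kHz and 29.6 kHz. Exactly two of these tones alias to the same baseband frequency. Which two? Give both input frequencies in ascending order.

fs/2 = 14 kHz.
36.7 kHz mod fs = 8.7 kHz.
8.7 kHz ≤ fs/2 = 14 kHz, appears at 8.7 kHz.
105.5 kHz mod fs = 21.5 kHz.
21.5 kHz > fs/2 = 14 kHz, folds to fs − 21.5 kHz = 6.5 kHz.
19.3 kHz > fs/2 = 14 kHz, folds to fs − 19.3 kHz = 8.7 kHz.
29.6 kHz mod fs = 1.6 kHz.
1.6 kHz ≤ fs/2 = 14 kHz, appears at 1.6 kHz.
19.3 kHz and 36.7 kHz both map to 8.7 kHz.

19.3 kHz, 36.7 kHz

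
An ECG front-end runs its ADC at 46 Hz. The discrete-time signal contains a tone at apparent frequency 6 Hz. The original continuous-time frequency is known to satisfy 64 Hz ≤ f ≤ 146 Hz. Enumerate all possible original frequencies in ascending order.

Frequencies that alias to 6 Hz are k·fs ± 6 Hz for integer k ≥ 0.
k=0: 6 Hz.
k=1: 40 Hz, 52 Hz.
k=2: 86 Hz, 98 Hz.
k=3: 132 Hz, 144 Hz.
k=4: 178 Hz, 190 Hz.
Within [64 Hz, 146 Hz]: 86 Hz, 98 Hz, 132 Hz, 144 Hz.

86 Hz, 98 Hz, 132 Hz, 144 Hz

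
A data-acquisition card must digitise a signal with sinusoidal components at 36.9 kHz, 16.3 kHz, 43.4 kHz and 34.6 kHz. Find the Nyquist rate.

86.8 kHz

Highest-frequency component: 43.4 kHz.
Nyquist rate = 2 × 43.4 kHz = 86.8 kHz.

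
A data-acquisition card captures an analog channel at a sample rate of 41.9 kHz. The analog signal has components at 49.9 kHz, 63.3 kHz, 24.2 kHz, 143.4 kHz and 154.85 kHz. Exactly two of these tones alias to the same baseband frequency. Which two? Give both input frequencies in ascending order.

24.2 kHz, 143.4 kHz

fs/2 = 20.95 kHz.
49.9 kHz mod fs = 8 kHz.
8 kHz ≤ fs/2 = 20.95 kHz, appears at 8 kHz.
63.3 kHz mod fs = 21.4 kHz.
21.4 kHz > fs/2 = 20.95 kHz, folds to fs − 21.4 kHz = 20.5 kHz.
24.2 kHz > fs/2 = 20.95 kHz, folds to fs − 24.2 kHz = 17.7 kHz.
143.4 kHz mod fs = 17.7 kHz.
17.7 kHz ≤ fs/2 = 20.95 kHz, appears at 17.7 kHz.
154.85 kHz mod fs = 29.15 kHz.
29.15 kHz > fs/2 = 20.95 kHz, folds to fs − 29.15 kHz = 12.75 kHz.
24.2 kHz and 143.4 kHz both map to 17.7 kHz.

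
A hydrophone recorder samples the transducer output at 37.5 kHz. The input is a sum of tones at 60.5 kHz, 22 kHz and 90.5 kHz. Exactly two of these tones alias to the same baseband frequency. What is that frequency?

15.5 kHz

fs/2 = 18.75 kHz.
60.5 kHz mod fs = 23 kHz.
23 kHz > fs/2 = 18.75 kHz, folds to fs − 23 kHz = 14.5 kHz.
22 kHz > fs/2 = 18.75 kHz, folds to fs − 22 kHz = 15.5 kHz.
90.5 kHz mod fs = 15.5 kHz.
15.5 kHz ≤ fs/2 = 18.75 kHz, appears at 15.5 kHz.
22 kHz and 90.5 kHz both map to 15.5 kHz.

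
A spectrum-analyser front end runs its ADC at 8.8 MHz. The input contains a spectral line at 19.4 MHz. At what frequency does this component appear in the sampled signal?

1.8 MHz

19.4 MHz mod fs = 1.8 MHz.
1.8 MHz ≤ fs/2 = 4.4 MHz, appears at 1.8 MHz.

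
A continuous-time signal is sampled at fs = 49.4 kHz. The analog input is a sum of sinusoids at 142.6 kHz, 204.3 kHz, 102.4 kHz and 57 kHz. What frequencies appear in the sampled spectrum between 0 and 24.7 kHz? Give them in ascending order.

fs/2 = 24.7 kHz.
142.6 kHz mod fs = 43.8 kHz.
43.8 kHz > fs/2 = 24.7 kHz, folds to fs − 43.8 kHz = 5.6 kHz.
204.3 kHz mod fs = 6.7 kHz.
6.7 kHz ≤ fs/2 = 24.7 kHz, appears at 6.7 kHz.
102.4 kHz mod fs = 3.6 kHz.
3.6 kHz ≤ fs/2 = 24.7 kHz, appears at 3.6 kHz.
57 kHz mod fs = 7.6 kHz.
7.6 kHz ≤ fs/2 = 24.7 kHz, appears at 7.6 kHz.
Distinct values: {3.6 kHz, 5.6 kHz, 6.7 kHz, 7.6 kHz}.

3.6 kHz, 5.6 kHz, 6.7 kHz, 7.6 kHz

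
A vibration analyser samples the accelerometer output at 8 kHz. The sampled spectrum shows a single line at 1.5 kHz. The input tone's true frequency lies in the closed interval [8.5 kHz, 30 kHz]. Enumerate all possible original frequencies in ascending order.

Frequencies that alias to 1.5 kHz are k·fs ± 1.5 kHz for integer k ≥ 0.
k=0: 1.5 kHz.
k=1: 6.5 kHz, 9.5 kHz.
k=2: 14.5 kHz, 17.5 kHz.
k=3: 22.5 kHz, 25.5 kHz.
k=4: 30.5 kHz, 33.5 kHz.
Within [8.5 kHz, 30 kHz]: 9.5 kHz, 14.5 kHz, 17.5 kHz, 22.5 kHz, 25.5 kHz.

9.5 kHz, 14.5 kHz, 17.5 kHz, 22.5 kHz, 25.5 kHz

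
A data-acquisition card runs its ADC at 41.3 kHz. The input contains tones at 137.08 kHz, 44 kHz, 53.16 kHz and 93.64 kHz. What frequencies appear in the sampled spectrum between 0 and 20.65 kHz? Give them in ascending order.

fs/2 = 20.65 kHz.
137.08 kHz mod fs = 13.18 kHz.
13.18 kHz ≤ fs/2 = 20.65 kHz, appears at 13.18 kHz.
44 kHz mod fs = 2.7 kHz.
2.7 kHz ≤ fs/2 = 20.65 kHz, appears at 2.7 kHz.
53.16 kHz mod fs = 11.86 kHz.
11.86 kHz ≤ fs/2 = 20.65 kHz, appears at 11.86 kHz.
93.64 kHz mod fs = 11.04 kHz.
11.04 kHz ≤ fs/2 = 20.65 kHz, appears at 11.04 kHz.
Distinct values: {2.7 kHz, 11.04 kHz, 11.86 kHz, 13.18 kHz}.

2.7 kHz, 11.04 kHz, 11.86 kHz, 13.18 kHz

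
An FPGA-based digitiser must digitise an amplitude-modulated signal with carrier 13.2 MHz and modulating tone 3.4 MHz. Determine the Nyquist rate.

AM sidebands sit at fc ± fm = 9.8 MHz and 16.6 MHz.
Highest-frequency component: 16.6 MHz.
Nyquist rate = 2 × 16.6 MHz = 33.2 MHz.

33.2 MHz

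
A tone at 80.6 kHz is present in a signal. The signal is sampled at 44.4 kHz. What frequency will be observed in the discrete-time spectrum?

8.2 kHz

80.6 kHz mod fs = 36.2 kHz.
36.2 kHz > fs/2 = 22.2 kHz, folds to fs − 36.2 kHz = 8.2 kHz.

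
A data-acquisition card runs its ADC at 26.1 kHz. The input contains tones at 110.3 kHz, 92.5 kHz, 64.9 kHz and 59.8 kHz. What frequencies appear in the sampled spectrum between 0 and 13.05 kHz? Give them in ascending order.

fs/2 = 13.05 kHz.
110.3 kHz mod fs = 5.9 kHz.
5.9 kHz ≤ fs/2 = 13.05 kHz, appears at 5.9 kHz.
92.5 kHz mod fs = 14.2 kHz.
14.2 kHz > fs/2 = 13.05 kHz, folds to fs − 14.2 kHz = 11.9 kHz.
64.9 kHz mod fs = 12.7 kHz.
12.7 kHz ≤ fs/2 = 13.05 kHz, appears at 12.7 kHz.
59.8 kHz mod fs = 7.6 kHz.
7.6 kHz ≤ fs/2 = 13.05 kHz, appears at 7.6 kHz.
Distinct values: {5.9 kHz, 7.6 kHz, 11.9 kHz, 12.7 kHz}.

5.9 kHz, 7.6 kHz, 11.9 kHz, 12.7 kHz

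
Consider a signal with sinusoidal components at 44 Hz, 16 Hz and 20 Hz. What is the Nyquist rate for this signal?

88 Hz

Highest-frequency component: 44 Hz.
Nyquist rate = 2 × 44 Hz = 88 Hz.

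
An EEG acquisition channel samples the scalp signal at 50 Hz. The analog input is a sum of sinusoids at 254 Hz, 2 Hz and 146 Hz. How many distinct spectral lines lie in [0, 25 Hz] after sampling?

2

fs/2 = 25 Hz.
254 Hz mod fs = 4 Hz.
4 Hz ≤ fs/2 = 25 Hz, appears at 4 Hz.
2 Hz ≤ fs/2 = 25 Hz, passes unchanged.
146 Hz mod fs = 46 Hz.
46 Hz > fs/2 = 25 Hz, folds to fs − 46 Hz = 4 Hz.
Distinct values: {2 Hz, 4 Hz} → 2.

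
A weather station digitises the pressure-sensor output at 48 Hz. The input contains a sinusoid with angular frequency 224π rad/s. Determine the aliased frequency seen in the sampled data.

16 Hz

ω = 224π rad/s → f = ω/(2π) = 112 Hz.
112 Hz mod fs = 16 Hz.
16 Hz ≤ fs/2 = 24 Hz, appears at 16 Hz.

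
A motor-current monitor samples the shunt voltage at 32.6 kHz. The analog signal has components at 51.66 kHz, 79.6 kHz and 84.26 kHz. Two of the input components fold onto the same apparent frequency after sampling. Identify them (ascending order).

fs/2 = 16.3 kHz.
51.66 kHz mod fs = 19.06 kHz.
19.06 kHz > fs/2 = 16.3 kHz, folds to fs − 19.06 kHz = 13.54 kHz.
79.6 kHz mod fs = 14.4 kHz.
14.4 kHz ≤ fs/2 = 16.3 kHz, appears at 14.4 kHz.
84.26 kHz mod fs = 19.06 kHz.
19.06 kHz > fs/2 = 16.3 kHz, folds to fs − 19.06 kHz = 13.54 kHz.
51.66 kHz and 84.26 kHz both map to 13.54 kHz.

51.66 kHz, 84.26 kHz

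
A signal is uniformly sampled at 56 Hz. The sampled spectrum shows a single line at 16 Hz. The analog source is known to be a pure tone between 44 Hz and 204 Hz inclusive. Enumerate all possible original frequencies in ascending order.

Frequencies that alias to 16 Hz are k·fs ± 16 Hz for integer k ≥ 0.
k=0: 16 Hz.
k=1: 40 Hz, 72 Hz.
k=2: 96 Hz, 128 Hz.
k=3: 152 Hz, 184 Hz.
k=4: 208 Hz, 240 Hz.
Within [44 Hz, 204 Hz]: 72 Hz, 96 Hz, 128 Hz, 152 Hz, 184 Hz.

72 Hz, 96 Hz, 128 Hz, 152 Hz, 184 Hz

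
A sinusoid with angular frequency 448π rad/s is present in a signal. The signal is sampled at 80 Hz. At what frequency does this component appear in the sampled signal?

ω = 448π rad/s → f = ω/(2π) = 224 Hz.
224 Hz mod fs = 64 Hz.
64 Hz > fs/2 = 40 Hz, folds to fs − 64 Hz = 16 Hz.

16 Hz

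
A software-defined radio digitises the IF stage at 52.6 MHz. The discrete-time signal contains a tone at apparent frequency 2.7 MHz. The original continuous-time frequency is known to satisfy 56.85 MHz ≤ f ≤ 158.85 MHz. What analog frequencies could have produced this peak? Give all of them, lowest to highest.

Frequencies that alias to 2.7 MHz are k·fs ± 2.7 MHz for integer k ≥ 0.
k=0: 2.7 MHz.
k=1: 49.9 MHz, 55.3 MHz.
k=2: 102.5 MHz, 107.9 MHz.
k=3: 155.1 MHz, 160.5 MHz.
k=4: 207.7 MHz, 213.1 MHz.
Within [56.85 MHz, 158.85 MHz]: 102.5 MHz, 107.9 MHz, 155.1 MHz.

102.5 MHz, 107.9 MHz, 155.1 MHz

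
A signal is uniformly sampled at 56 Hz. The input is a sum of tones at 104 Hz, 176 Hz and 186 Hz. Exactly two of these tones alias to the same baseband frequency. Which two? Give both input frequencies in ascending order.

fs/2 = 28 Hz.
104 Hz mod fs = 48 Hz.
48 Hz > fs/2 = 28 Hz, folds to fs − 48 Hz = 8 Hz.
176 Hz mod fs = 8 Hz.
8 Hz ≤ fs/2 = 28 Hz, appears at 8 Hz.
186 Hz mod fs = 18 Hz.
18 Hz ≤ fs/2 = 28 Hz, appears at 18 Hz.
104 Hz and 176 Hz both map to 8 Hz.

104 Hz, 176 Hz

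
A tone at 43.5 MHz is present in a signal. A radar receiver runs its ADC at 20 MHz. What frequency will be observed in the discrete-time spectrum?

3.5 MHz

43.5 MHz mod fs = 3.5 MHz.
3.5 MHz ≤ fs/2 = 10 MHz, appears at 3.5 MHz.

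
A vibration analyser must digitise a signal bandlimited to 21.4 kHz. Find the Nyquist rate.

Nyquist rate = 2 × 21.4 kHz = 42.8 kHz.

42.8 kHz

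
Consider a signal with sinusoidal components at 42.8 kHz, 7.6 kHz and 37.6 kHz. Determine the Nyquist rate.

85.6 kHz

Highest-frequency component: 42.8 kHz.
Nyquist rate = 2 × 42.8 kHz = 85.6 kHz.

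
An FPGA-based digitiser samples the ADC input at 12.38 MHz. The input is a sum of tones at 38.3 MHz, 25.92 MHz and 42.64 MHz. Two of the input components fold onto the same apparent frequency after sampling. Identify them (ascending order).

25.92 MHz, 38.3 MHz

fs/2 = 6.19 MHz.
38.3 MHz mod fs = 1.16 MHz.
1.16 MHz ≤ fs/2 = 6.19 MHz, appears at 1.16 MHz.
25.92 MHz mod fs = 1.16 MHz.
1.16 MHz ≤ fs/2 = 6.19 MHz, appears at 1.16 MHz.
42.64 MHz mod fs = 5.5 MHz.
5.5 MHz ≤ fs/2 = 6.19 MHz, appears at 5.5 MHz.
25.92 MHz and 38.3 MHz both map to 1.16 MHz.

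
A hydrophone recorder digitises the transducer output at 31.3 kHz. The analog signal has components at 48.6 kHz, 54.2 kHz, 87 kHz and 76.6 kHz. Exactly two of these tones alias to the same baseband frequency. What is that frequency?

fs/2 = 15.65 kHz.
48.6 kHz mod fs = 17.3 kHz.
17.3 kHz > fs/2 = 15.65 kHz, folds to fs − 17.3 kHz = 14 kHz.
54.2 kHz mod fs = 22.9 kHz.
22.9 kHz > fs/2 = 15.65 kHz, folds to fs − 22.9 kHz = 8.4 kHz.
87 kHz mod fs = 24.4 kHz.
24.4 kHz > fs/2 = 15.65 kHz, folds to fs − 24.4 kHz = 6.9 kHz.
76.6 kHz mod fs = 14 kHz.
14 kHz ≤ fs/2 = 15.65 kHz, appears at 14 kHz.
48.6 kHz and 76.6 kHz both map to 14 kHz.

14 kHz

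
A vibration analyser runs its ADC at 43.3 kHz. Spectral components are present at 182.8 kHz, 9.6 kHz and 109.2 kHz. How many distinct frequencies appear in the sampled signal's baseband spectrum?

fs/2 = 21.65 kHz.
182.8 kHz mod fs = 9.6 kHz.
9.6 kHz ≤ fs/2 = 21.65 kHz, appears at 9.6 kHz.
9.6 kHz ≤ fs/2 = 21.65 kHz, passes unchanged.
109.2 kHz mod fs = 22.6 kHz.
22.6 kHz > fs/2 = 21.65 kHz, folds to fs − 22.6 kHz = 20.7 kHz.
Distinct values: {9.6 kHz, 20.7 kHz} → 2.

2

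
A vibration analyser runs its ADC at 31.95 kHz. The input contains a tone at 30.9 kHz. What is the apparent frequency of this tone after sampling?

1.05 kHz

30.9 kHz > fs/2 = 15.975 kHz, folds to fs − 30.9 kHz = 1.05 kHz.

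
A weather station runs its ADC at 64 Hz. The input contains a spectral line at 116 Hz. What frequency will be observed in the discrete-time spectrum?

116 Hz mod fs = 52 Hz.
52 Hz > fs/2 = 32 Hz, folds to fs − 52 Hz = 12 Hz.

12 Hz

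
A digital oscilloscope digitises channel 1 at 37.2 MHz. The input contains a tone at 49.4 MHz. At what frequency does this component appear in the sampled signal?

49.4 MHz mod fs = 12.2 MHz.
12.2 MHz ≤ fs/2 = 18.6 MHz, appears at 12.2 MHz.

12.2 MHz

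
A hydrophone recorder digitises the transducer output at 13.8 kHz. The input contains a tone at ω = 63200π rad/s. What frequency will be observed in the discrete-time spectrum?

4 kHz

ω = 63200π rad/s → f = ω/(2π) = 31600 Hz = 31.6 kHz.
31.6 kHz mod fs = 4 kHz.
4 kHz ≤ fs/2 = 6.9 kHz, appears at 4 kHz.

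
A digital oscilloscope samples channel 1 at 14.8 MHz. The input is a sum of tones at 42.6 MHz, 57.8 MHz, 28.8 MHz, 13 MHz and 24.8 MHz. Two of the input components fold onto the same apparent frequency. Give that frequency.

fs/2 = 7.4 MHz.
42.6 MHz mod fs = 13 MHz.
13 MHz > fs/2 = 7.4 MHz, folds to fs − 13 MHz = 1.8 MHz.
57.8 MHz mod fs = 13.4 MHz.
13.4 MHz > fs/2 = 7.4 MHz, folds to fs − 13.4 MHz = 1.4 MHz.
28.8 MHz mod fs = 14 MHz.
14 MHz > fs/2 = 7.4 MHz, folds to fs − 14 MHz = 0.8 MHz.
13 MHz > fs/2 = 7.4 MHz, folds to fs − 13 MHz = 1.8 MHz.
24.8 MHz mod fs = 10 MHz.
10 MHz > fs/2 = 7.4 MHz, folds to fs − 10 MHz = 4.8 MHz.
13 MHz and 42.6 MHz both map to 1.8 MHz.

1.8 MHz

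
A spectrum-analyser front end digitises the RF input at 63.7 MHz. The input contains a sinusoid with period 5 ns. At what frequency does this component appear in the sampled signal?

8.9 MHz

T = 5 ns → f = 1/T = 200 MHz.
200 MHz mod fs = 8.9 MHz.
8.9 MHz ≤ fs/2 = 31.85 MHz, appears at 8.9 MHz.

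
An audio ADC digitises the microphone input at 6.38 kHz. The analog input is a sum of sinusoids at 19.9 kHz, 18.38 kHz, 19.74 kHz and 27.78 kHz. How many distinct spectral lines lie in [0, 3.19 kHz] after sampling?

fs/2 = 3.19 kHz.
19.9 kHz mod fs = 0.76 kHz.
0.76 kHz ≤ fs/2 = 3.19 kHz, appears at 0.76 kHz.
18.38 kHz mod fs = 5.62 kHz.
5.62 kHz > fs/2 = 3.19 kHz, folds to fs − 5.62 kHz = 0.76 kHz.
19.74 kHz mod fs = 0.6 kHz.
0.6 kHz ≤ fs/2 = 3.19 kHz, appears at 0.6 kHz.
27.78 kHz mod fs = 2.26 kHz.
2.26 kHz ≤ fs/2 = 3.19 kHz, appears at 2.26 kHz.
Distinct values: {0.6 kHz, 0.76 kHz, 2.26 kHz} → 3.

3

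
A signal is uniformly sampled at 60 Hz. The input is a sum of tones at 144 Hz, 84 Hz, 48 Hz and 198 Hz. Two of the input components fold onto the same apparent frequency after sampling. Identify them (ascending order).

fs/2 = 30 Hz.
144 Hz mod fs = 24 Hz.
24 Hz ≤ fs/2 = 30 Hz, appears at 24 Hz.
84 Hz mod fs = 24 Hz.
24 Hz ≤ fs/2 = 30 Hz, appears at 24 Hz.
48 Hz > fs/2 = 30 Hz, folds to fs − 48 Hz = 12 Hz.
198 Hz mod fs = 18 Hz.
18 Hz ≤ fs/2 = 30 Hz, appears at 18 Hz.
84 Hz and 144 Hz both map to 24 Hz.

84 Hz, 144 Hz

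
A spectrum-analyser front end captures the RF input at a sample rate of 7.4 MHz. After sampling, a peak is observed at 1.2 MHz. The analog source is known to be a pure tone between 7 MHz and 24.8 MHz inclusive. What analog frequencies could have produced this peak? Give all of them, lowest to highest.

Frequencies that alias to 1.2 MHz are k·fs ± 1.2 MHz for integer k ≥ 0.
k=0: 1.2 MHz.
k=1: 6.2 MHz, 8.6 MHz.
k=2: 13.6 MHz, 16 MHz.
k=3: 21 MHz, 23.4 MHz.
k=4: 28.4 MHz, 30.8 MHz.
Within [7 MHz, 24.8 MHz]: 8.6 MHz, 13.6 MHz, 16 MHz, 21 MHz, 23.4 MHz.

8.6 MHz, 13.6 MHz, 16 MHz, 21 MHz, 23.4 MHz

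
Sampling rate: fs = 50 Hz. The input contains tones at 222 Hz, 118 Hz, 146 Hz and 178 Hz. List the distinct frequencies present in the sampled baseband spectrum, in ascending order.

4 Hz, 18 Hz, 22 Hz

fs/2 = 25 Hz.
222 Hz mod fs = 22 Hz.
22 Hz ≤ fs/2 = 25 Hz, appears at 22 Hz.
118 Hz mod fs = 18 Hz.
18 Hz ≤ fs/2 = 25 Hz, appears at 18 Hz.
146 Hz mod fs = 46 Hz.
46 Hz > fs/2 = 25 Hz, folds to fs − 46 Hz = 4 Hz.
178 Hz mod fs = 28 Hz.
28 Hz > fs/2 = 25 Hz, folds to fs − 28 Hz = 22 Hz.
Distinct values: {4 Hz, 18 Hz, 22 Hz}.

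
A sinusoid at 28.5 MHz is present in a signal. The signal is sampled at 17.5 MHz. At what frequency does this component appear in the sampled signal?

6.5 MHz

28.5 MHz mod fs = 11 MHz.
11 MHz > fs/2 = 8.75 MHz, folds to fs − 11 MHz = 6.5 MHz.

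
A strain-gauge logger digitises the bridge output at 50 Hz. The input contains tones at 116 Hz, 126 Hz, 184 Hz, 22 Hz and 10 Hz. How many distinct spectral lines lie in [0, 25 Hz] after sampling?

fs/2 = 25 Hz.
116 Hz mod fs = 16 Hz.
16 Hz ≤ fs/2 = 25 Hz, appears at 16 Hz.
126 Hz mod fs = 26 Hz.
26 Hz > fs/2 = 25 Hz, folds to fs − 26 Hz = 24 Hz.
184 Hz mod fs = 34 Hz.
34 Hz > fs/2 = 25 Hz, folds to fs − 34 Hz = 16 Hz.
22 Hz ≤ fs/2 = 25 Hz, passes unchanged.
10 Hz ≤ fs/2 = 25 Hz, passes unchanged.
Distinct values: {10 Hz, 16 Hz, 22 Hz, 24 Hz} → 4.

4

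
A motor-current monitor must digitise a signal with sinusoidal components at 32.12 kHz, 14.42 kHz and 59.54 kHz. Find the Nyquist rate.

119.08 kHz

Highest-frequency component: 59.54 kHz.
Nyquist rate = 2 × 59.54 kHz = 119.08 kHz.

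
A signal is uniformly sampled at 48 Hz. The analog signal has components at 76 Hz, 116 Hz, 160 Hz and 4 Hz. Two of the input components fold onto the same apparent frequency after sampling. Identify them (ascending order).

fs/2 = 24 Hz.
76 Hz mod fs = 28 Hz.
28 Hz > fs/2 = 24 Hz, folds to fs − 28 Hz = 20 Hz.
116 Hz mod fs = 20 Hz.
20 Hz ≤ fs/2 = 24 Hz, appears at 20 Hz.
160 Hz mod fs = 16 Hz.
16 Hz ≤ fs/2 = 24 Hz, appears at 16 Hz.
4 Hz ≤ fs/2 = 24 Hz, passes unchanged.
76 Hz and 116 Hz both map to 20 Hz.

76 Hz, 116 Hz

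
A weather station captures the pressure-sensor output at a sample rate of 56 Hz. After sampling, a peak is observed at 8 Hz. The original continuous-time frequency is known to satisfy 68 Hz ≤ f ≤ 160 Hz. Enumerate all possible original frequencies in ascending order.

Frequencies that alias to 8 Hz are k·fs ± 8 Hz for integer k ≥ 0.
k=0: 8 Hz.
k=1: 48 Hz, 64 Hz.
k=2: 104 Hz, 120 Hz.
k=3: 160 Hz, 176 Hz.
k=4: 216 Hz, 232 Hz.
Within [68 Hz, 160 Hz]: 104 Hz, 120 Hz, 160 Hz.

104 Hz, 120 Hz, 160 Hz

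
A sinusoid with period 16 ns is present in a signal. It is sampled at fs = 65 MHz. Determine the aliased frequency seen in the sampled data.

T = 16 ns → f = 1/T = 62.5 MHz.
62.5 MHz > fs/2 = 32.5 MHz, folds to fs − 62.5 MHz = 2.5 MHz.

2.5 MHz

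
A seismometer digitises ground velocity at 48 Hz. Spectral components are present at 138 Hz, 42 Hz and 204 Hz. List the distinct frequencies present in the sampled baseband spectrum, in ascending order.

fs/2 = 24 Hz.
138 Hz mod fs = 42 Hz.
42 Hz > fs/2 = 24 Hz, folds to fs − 42 Hz = 6 Hz.
42 Hz > fs/2 = 24 Hz, folds to fs − 42 Hz = 6 Hz.
204 Hz mod fs = 12 Hz.
12 Hz ≤ fs/2 = 24 Hz, appears at 12 Hz.
Distinct values: {6 Hz, 12 Hz}.

6 Hz, 12 Hz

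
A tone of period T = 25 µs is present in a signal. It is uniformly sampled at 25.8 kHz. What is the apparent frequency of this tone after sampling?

11.6 kHz

T = 25 µs → f = 1/T = 40 kHz.
40 kHz mod fs = 14.2 kHz.
14.2 kHz > fs/2 = 12.9 kHz, folds to fs − 14.2 kHz = 11.6 kHz.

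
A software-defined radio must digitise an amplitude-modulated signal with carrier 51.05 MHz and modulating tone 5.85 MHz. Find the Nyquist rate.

AM sidebands sit at fc ± fm = 45.2 MHz and 56.9 MHz.
Highest-frequency component: 56.9 MHz.
Nyquist rate = 2 × 56.9 MHz = 113.8 MHz.

113.8 MHz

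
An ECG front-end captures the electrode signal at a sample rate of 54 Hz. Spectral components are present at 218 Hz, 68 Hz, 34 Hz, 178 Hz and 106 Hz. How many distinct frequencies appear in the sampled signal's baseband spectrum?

fs/2 = 27 Hz.
218 Hz mod fs = 2 Hz.
2 Hz ≤ fs/2 = 27 Hz, appears at 2 Hz.
68 Hz mod fs = 14 Hz.
14 Hz ≤ fs/2 = 27 Hz, appears at 14 Hz.
34 Hz > fs/2 = 27 Hz, folds to fs − 34 Hz = 20 Hz.
178 Hz mod fs = 16 Hz.
16 Hz ≤ fs/2 = 27 Hz, appears at 16 Hz.
106 Hz mod fs = 52 Hz.
52 Hz > fs/2 = 27 Hz, folds to fs − 52 Hz = 2 Hz.
Distinct values: {2 Hz, 14 Hz, 16 Hz, 20 Hz} → 4.

4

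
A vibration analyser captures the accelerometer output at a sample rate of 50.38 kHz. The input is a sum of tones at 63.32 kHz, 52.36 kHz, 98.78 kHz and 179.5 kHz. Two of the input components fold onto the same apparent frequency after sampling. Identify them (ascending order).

52.36 kHz, 98.78 kHz

fs/2 = 25.19 kHz.
63.32 kHz mod fs = 12.94 kHz.
12.94 kHz ≤ fs/2 = 25.19 kHz, appears at 12.94 kHz.
52.36 kHz mod fs = 1.98 kHz.
1.98 kHz ≤ fs/2 = 25.19 kHz, appears at 1.98 kHz.
98.78 kHz mod fs = 48.4 kHz.
48.4 kHz > fs/2 = 25.19 kHz, folds to fs − 48.4 kHz = 1.98 kHz.
179.5 kHz mod fs = 28.36 kHz.
28.36 kHz > fs/2 = 25.19 kHz, folds to fs − 28.36 kHz = 22.02 kHz.
52.36 kHz and 98.78 kHz both map to 1.98 kHz.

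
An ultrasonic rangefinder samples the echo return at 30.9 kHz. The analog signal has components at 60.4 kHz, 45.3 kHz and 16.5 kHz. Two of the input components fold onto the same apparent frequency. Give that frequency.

fs/2 = 15.45 kHz.
60.4 kHz mod fs = 29.5 kHz.
29.5 kHz > fs/2 = 15.45 kHz, folds to fs − 29.5 kHz = 1.4 kHz.
45.3 kHz mod fs = 14.4 kHz.
14.4 kHz ≤ fs/2 = 15.45 kHz, appears at 14.4 kHz.
16.5 kHz > fs/2 = 15.45 kHz, folds to fs − 16.5 kHz = 14.4 kHz.
16.5 kHz and 45.3 kHz both map to 14.4 kHz.

14.4 kHz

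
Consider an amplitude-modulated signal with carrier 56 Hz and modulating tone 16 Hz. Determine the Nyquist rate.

AM sidebands sit at fc ± fm = 40 Hz and 72 Hz.
Highest-frequency component: 72 Hz.
Nyquist rate = 2 × 72 Hz = 144 Hz.

144 Hz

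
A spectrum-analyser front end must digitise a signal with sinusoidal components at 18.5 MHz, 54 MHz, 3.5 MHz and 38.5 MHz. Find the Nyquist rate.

108 MHz

Highest-frequency component: 54 MHz.
Nyquist rate = 2 × 54 MHz = 108 MHz.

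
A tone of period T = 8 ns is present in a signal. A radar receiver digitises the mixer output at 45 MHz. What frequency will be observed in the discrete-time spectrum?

10 MHz

T = 8 ns → f = 1/T = 125 MHz.
125 MHz mod fs = 35 MHz.
35 MHz > fs/2 = 22.5 MHz, folds to fs − 35 MHz = 10 MHz.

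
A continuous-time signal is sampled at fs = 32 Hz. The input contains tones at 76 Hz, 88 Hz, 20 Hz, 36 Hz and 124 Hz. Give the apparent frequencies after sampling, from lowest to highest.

4 Hz, 8 Hz, 12 Hz

fs/2 = 16 Hz.
76 Hz mod fs = 12 Hz.
12 Hz ≤ fs/2 = 16 Hz, appears at 12 Hz.
88 Hz mod fs = 24 Hz.
24 Hz > fs/2 = 16 Hz, folds to fs − 24 Hz = 8 Hz.
20 Hz > fs/2 = 16 Hz, folds to fs − 20 Hz = 12 Hz.
36 Hz mod fs = 4 Hz.
4 Hz ≤ fs/2 = 16 Hz, appears at 4 Hz.
124 Hz mod fs = 28 Hz.
28 Hz > fs/2 = 16 Hz, folds to fs − 28 Hz = 4 Hz.
Distinct values: {4 Hz, 8 Hz, 12 Hz}.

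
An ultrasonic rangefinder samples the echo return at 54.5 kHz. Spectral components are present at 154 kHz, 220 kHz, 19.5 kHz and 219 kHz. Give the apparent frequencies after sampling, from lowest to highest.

1 kHz, 2 kHz, 9.5 kHz, 19.5 kHz

fs/2 = 27.25 kHz.
154 kHz mod fs = 45 kHz.
45 kHz > fs/2 = 27.25 kHz, folds to fs − 45 kHz = 9.5 kHz.
220 kHz mod fs = 2 kHz.
2 kHz ≤ fs/2 = 27.25 kHz, appears at 2 kHz.
19.5 kHz ≤ fs/2 = 27.25 kHz, passes unchanged.
219 kHz mod fs = 1 kHz.
1 kHz ≤ fs/2 = 27.25 kHz, appears at 1 kHz.
Distinct values: {1 kHz, 2 kHz, 9.5 kHz, 19.5 kHz}.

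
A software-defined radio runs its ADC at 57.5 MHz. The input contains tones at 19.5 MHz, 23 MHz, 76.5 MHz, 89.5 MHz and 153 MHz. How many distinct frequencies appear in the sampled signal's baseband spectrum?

fs/2 = 28.75 MHz.
19.5 MHz ≤ fs/2 = 28.75 MHz, passes unchanged.
23 MHz ≤ fs/2 = 28.75 MHz, passes unchanged.
76.5 MHz mod fs = 19 MHz.
19 MHz ≤ fs/2 = 28.75 MHz, appears at 19 MHz.
89.5 MHz mod fs = 32 MHz.
32 MHz > fs/2 = 28.75 MHz, folds to fs − 32 MHz = 25.5 MHz.
153 MHz mod fs = 38 MHz.
38 MHz > fs/2 = 28.75 MHz, folds to fs − 38 MHz = 19.5 MHz.
Distinct values: {19 MHz, 19.5 MHz, 23 MHz, 25.5 MHz} → 4.

4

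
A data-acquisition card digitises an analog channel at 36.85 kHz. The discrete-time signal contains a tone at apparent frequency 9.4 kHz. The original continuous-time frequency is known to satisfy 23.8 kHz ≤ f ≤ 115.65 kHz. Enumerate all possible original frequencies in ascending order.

27.45 kHz, 46.25 kHz, 64.3 kHz, 83.1 kHz, 101.15 kHz

Frequencies that alias to 9.4 kHz are k·fs ± 9.4 kHz for integer k ≥ 0.
k=0: 9.4 kHz.
k=1: 27.45 kHz, 46.25 kHz.
k=2: 64.3 kHz, 83.1 kHz.
k=3: 101.15 kHz, 119.95 kHz.
k=4: 138 kHz, 156.8 kHz.
Within [23.8 kHz, 115.65 kHz]: 27.45 kHz, 46.25 kHz, 64.3 kHz, 83.1 kHz, 101.15 kHz.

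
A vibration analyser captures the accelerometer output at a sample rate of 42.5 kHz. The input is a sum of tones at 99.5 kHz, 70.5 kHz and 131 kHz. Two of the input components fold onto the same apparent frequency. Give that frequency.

14.5 kHz

fs/2 = 21.25 kHz.
99.5 kHz mod fs = 14.5 kHz.
14.5 kHz ≤ fs/2 = 21.25 kHz, appears at 14.5 kHz.
70.5 kHz mod fs = 28 kHz.
28 kHz > fs/2 = 21.25 kHz, folds to fs − 28 kHz = 14.5 kHz.
131 kHz mod fs = 3.5 kHz.
3.5 kHz ≤ fs/2 = 21.25 kHz, appears at 3.5 kHz.
70.5 kHz and 99.5 kHz both map to 14.5 kHz.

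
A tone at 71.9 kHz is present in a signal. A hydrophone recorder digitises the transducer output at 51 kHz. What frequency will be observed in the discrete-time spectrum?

71.9 kHz mod fs = 20.9 kHz.
20.9 kHz ≤ fs/2 = 25.5 kHz, appears at 20.9 kHz.

20.9 kHz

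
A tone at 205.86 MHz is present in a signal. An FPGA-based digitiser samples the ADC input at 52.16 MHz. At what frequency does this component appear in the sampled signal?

2.78 MHz

205.86 MHz mod fs = 49.38 MHz.
49.38 MHz > fs/2 = 26.08 MHz, folds to fs − 49.38 MHz = 2.78 MHz.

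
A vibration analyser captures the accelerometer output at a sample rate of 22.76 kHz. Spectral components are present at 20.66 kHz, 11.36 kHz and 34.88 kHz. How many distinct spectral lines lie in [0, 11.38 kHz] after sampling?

fs/2 = 11.38 kHz.
20.66 kHz > fs/2 = 11.38 kHz, folds to fs − 20.66 kHz = 2.1 kHz.
11.36 kHz ≤ fs/2 = 11.38 kHz, passes unchanged.
34.88 kHz mod fs = 12.12 kHz.
12.12 kHz > fs/2 = 11.38 kHz, folds to fs − 12.12 kHz = 10.64 kHz.
Distinct values: {2.1 kHz, 10.64 kHz, 11.36 kHz} → 3.

3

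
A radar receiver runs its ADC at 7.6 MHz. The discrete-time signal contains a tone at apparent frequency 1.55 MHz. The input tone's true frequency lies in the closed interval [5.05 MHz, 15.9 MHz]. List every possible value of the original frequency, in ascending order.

Frequencies that alias to 1.55 MHz are k·fs ± 1.55 MHz for integer k ≥ 0.
k=0: 1.55 MHz.
k=1: 6.05 MHz, 9.15 MHz.
k=2: 13.65 MHz, 16.75 MHz.
k=3: 21.25 MHz, 24.35 MHz.
Within [5.05 MHz, 15.9 MHz]: 6.05 MHz, 9.15 MHz, 13.65 MHz.

6.05 MHz, 9.15 MHz, 13.65 MHz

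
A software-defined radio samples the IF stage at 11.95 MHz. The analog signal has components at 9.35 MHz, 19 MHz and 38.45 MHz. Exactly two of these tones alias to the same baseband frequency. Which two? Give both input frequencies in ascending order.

9.35 MHz, 38.45 MHz

fs/2 = 5.975 MHz.
9.35 MHz > fs/2 = 5.975 MHz, folds to fs − 9.35 MHz = 2.6 MHz.
19 MHz mod fs = 7.05 MHz.
7.05 MHz > fs/2 = 5.975 MHz, folds to fs − 7.05 MHz = 4.9 MHz.
38.45 MHz mod fs = 2.6 MHz.
2.6 MHz ≤ fs/2 = 5.975 MHz, appears at 2.6 MHz.
9.35 MHz and 38.45 MHz both map to 2.6 MHz.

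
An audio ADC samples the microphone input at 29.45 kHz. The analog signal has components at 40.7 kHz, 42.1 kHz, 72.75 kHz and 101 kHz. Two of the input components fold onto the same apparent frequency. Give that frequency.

12.65 kHz

fs/2 = 14.725 kHz.
40.7 kHz mod fs = 11.25 kHz.
11.25 kHz ≤ fs/2 = 14.725 kHz, appears at 11.25 kHz.
42.1 kHz mod fs = 12.65 kHz.
12.65 kHz ≤ fs/2 = 14.725 kHz, appears at 12.65 kHz.
72.75 kHz mod fs = 13.85 kHz.
13.85 kHz ≤ fs/2 = 14.725 kHz, appears at 13.85 kHz.
101 kHz mod fs = 12.65 kHz.
12.65 kHz ≤ fs/2 = 14.725 kHz, appears at 12.65 kHz.
42.1 kHz and 101 kHz both map to 12.65 kHz.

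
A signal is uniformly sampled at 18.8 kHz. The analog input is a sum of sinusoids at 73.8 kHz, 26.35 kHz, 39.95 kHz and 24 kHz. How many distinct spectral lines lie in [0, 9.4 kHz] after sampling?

4

fs/2 = 9.4 kHz.
73.8 kHz mod fs = 17.4 kHz.
17.4 kHz > fs/2 = 9.4 kHz, folds to fs − 17.4 kHz = 1.4 kHz.
26.35 kHz mod fs = 7.55 kHz.
7.55 kHz ≤ fs/2 = 9.4 kHz, appears at 7.55 kHz.
39.95 kHz mod fs = 2.35 kHz.
2.35 kHz ≤ fs/2 = 9.4 kHz, appears at 2.35 kHz.
24 kHz mod fs = 5.2 kHz.
5.2 kHz ≤ fs/2 = 9.4 kHz, appears at 5.2 kHz.
Distinct values: {1.4 kHz, 2.35 kHz, 5.2 kHz, 7.55 kHz} → 4.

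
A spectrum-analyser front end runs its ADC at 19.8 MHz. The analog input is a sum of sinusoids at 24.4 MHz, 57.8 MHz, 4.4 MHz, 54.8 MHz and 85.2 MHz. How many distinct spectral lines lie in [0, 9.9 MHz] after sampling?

4

fs/2 = 9.9 MHz.
24.4 MHz mod fs = 4.6 MHz.
4.6 MHz ≤ fs/2 = 9.9 MHz, appears at 4.6 MHz.
57.8 MHz mod fs = 18.2 MHz.
18.2 MHz > fs/2 = 9.9 MHz, folds to fs − 18.2 MHz = 1.6 MHz.
4.4 MHz ≤ fs/2 = 9.9 MHz, passes unchanged.
54.8 MHz mod fs = 15.2 MHz.
15.2 MHz > fs/2 = 9.9 MHz, folds to fs − 15.2 MHz = 4.6 MHz.
85.2 MHz mod fs = 6 MHz.
6 MHz ≤ fs/2 = 9.9 MHz, appears at 6 MHz.
Distinct values: {1.6 MHz, 4.4 MHz, 4.6 MHz, 6 MHz} → 4.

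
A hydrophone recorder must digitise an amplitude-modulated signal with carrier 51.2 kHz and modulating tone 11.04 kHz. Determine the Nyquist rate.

124.48 kHz

AM sidebands sit at fc ± fm = 40.16 kHz and 62.24 kHz.
Highest-frequency component: 62.24 kHz.
Nyquist rate = 2 × 62.24 kHz = 124.48 kHz.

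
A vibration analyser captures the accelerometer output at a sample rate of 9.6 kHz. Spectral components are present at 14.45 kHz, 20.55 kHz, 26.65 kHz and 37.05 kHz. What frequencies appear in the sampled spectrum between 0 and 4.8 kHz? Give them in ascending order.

fs/2 = 4.8 kHz.
14.45 kHz mod fs = 4.85 kHz.
4.85 kHz > fs/2 = 4.8 kHz, folds to fs − 4.85 kHz = 4.75 kHz.
20.55 kHz mod fs = 1.35 kHz.
1.35 kHz ≤ fs/2 = 4.8 kHz, appears at 1.35 kHz.
26.65 kHz mod fs = 7.45 kHz.
7.45 kHz > fs/2 = 4.8 kHz, folds to fs − 7.45 kHz = 2.15 kHz.
37.05 kHz mod fs = 8.25 kHz.
8.25 kHz > fs/2 = 4.8 kHz, folds to fs − 8.25 kHz = 1.35 kHz.
Distinct values: {1.35 kHz, 2.15 kHz, 4.75 kHz}.

1.35 kHz, 2.15 kHz, 4.75 kHz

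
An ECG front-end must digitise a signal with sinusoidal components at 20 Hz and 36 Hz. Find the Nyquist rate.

72 Hz

Highest-frequency component: 36 Hz.
Nyquist rate = 2 × 36 Hz = 72 Hz.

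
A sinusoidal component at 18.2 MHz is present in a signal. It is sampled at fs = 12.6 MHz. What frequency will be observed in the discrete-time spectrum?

18.2 MHz mod fs = 5.6 MHz.
5.6 MHz ≤ fs/2 = 6.3 MHz, appears at 5.6 MHz.

5.6 MHz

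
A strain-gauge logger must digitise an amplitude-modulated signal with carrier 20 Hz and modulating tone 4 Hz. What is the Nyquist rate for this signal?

AM sidebands sit at fc ± fm = 16 Hz and 24 Hz.
Highest-frequency component: 24 Hz.
Nyquist rate = 2 × 24 Hz = 48 Hz.

48 Hz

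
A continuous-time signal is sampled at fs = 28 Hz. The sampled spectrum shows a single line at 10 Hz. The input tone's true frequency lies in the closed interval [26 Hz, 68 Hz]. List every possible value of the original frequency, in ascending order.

Frequencies that alias to 10 Hz are k·fs ± 10 Hz for integer k ≥ 0.
k=0: 10 Hz.
k=1: 18 Hz, 38 Hz.
k=2: 46 Hz, 66 Hz.
k=3: 74 Hz, 94 Hz.
Within [26 Hz, 68 Hz]: 38 Hz, 46 Hz, 66 Hz.

38 Hz, 46 Hz, 66 Hz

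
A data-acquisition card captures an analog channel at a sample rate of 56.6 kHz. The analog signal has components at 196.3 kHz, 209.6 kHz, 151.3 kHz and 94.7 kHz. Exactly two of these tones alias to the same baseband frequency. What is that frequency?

fs/2 = 28.3 kHz.
196.3 kHz mod fs = 26.5 kHz.
26.5 kHz ≤ fs/2 = 28.3 kHz, appears at 26.5 kHz.
209.6 kHz mod fs = 39.8 kHz.
39.8 kHz > fs/2 = 28.3 kHz, folds to fs − 39.8 kHz = 16.8 kHz.
151.3 kHz mod fs = 38.1 kHz.
38.1 kHz > fs/2 = 28.3 kHz, folds to fs − 38.1 kHz = 18.5 kHz.
94.7 kHz mod fs = 38.1 kHz.
38.1 kHz > fs/2 = 28.3 kHz, folds to fs − 38.1 kHz = 18.5 kHz.
94.7 kHz and 151.3 kHz both map to 18.5 kHz.

18.5 kHz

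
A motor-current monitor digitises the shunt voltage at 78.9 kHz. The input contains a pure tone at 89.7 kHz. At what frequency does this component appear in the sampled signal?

89.7 kHz mod fs = 10.8 kHz.
10.8 kHz ≤ fs/2 = 39.45 kHz, appears at 10.8 kHz.

10.8 kHz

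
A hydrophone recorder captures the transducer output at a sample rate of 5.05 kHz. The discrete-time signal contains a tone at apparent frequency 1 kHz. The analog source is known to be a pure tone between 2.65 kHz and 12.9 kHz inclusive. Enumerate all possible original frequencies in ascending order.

4.05 kHz, 6.05 kHz, 9.1 kHz, 11.1 kHz

Frequencies that alias to 1 kHz are k·fs ± 1 kHz for integer k ≥ 0.
k=0: 1 kHz.
k=1: 4.05 kHz, 6.05 kHz.
k=2: 9.1 kHz, 11.1 kHz.
k=3: 14.15 kHz, 16.15 kHz.
Within [2.65 kHz, 12.9 kHz]: 4.05 kHz, 6.05 kHz, 9.1 kHz, 11.1 kHz.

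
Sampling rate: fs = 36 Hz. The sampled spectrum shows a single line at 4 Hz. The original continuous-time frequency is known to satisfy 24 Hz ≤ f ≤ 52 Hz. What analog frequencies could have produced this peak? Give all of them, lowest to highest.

32 Hz, 40 Hz

Frequencies that alias to 4 Hz are k·fs ± 4 Hz for integer k ≥ 0.
k=0: 4 Hz.
k=1: 32 Hz, 40 Hz.
k=2: 68 Hz, 76 Hz.
Within [24 Hz, 52 Hz]: 32 Hz, 40 Hz.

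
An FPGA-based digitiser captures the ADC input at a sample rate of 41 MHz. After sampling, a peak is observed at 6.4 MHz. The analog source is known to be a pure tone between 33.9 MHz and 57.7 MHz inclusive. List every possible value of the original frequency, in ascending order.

Frequencies that alias to 6.4 MHz are k·fs ± 6.4 MHz for integer k ≥ 0.
k=0: 6.4 MHz.
k=1: 34.6 MHz, 47.4 MHz.
k=2: 75.6 MHz, 88.4 MHz.
Within [33.9 MHz, 57.7 MHz]: 34.6 MHz, 47.4 MHz.

34.6 MHz, 47.4 MHz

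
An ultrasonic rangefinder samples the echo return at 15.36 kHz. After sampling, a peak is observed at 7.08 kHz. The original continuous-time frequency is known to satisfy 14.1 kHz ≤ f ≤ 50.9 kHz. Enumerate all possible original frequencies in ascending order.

Frequencies that alias to 7.08 kHz are k·fs ± 7.08 kHz for integer k ≥ 0.
k=0: 7.08 kHz.
k=1: 8.28 kHz, 22.44 kHz.
k=2: 23.64 kHz, 37.8 kHz.
k=3: 39 kHz, 53.16 kHz.
k=4: 54.36 kHz, 68.52 kHz.
Within [14.1 kHz, 50.9 kHz]: 22.44 kHz, 23.64 kHz, 37.8 kHz, 39 kHz.

22.44 kHz, 23.64 kHz, 37.8 kHz, 39 kHz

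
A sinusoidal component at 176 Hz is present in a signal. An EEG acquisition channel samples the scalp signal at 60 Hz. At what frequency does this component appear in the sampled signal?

176 Hz mod fs = 56 Hz.
56 Hz > fs/2 = 30 Hz, folds to fs − 56 Hz = 4 Hz.

4 Hz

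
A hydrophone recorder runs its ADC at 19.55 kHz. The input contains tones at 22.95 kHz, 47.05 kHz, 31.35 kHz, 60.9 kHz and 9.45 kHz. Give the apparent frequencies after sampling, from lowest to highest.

2.25 kHz, 3.4 kHz, 7.75 kHz, 7.95 kHz, 9.45 kHz

fs/2 = 9.775 kHz.
22.95 kHz mod fs = 3.4 kHz.
3.4 kHz ≤ fs/2 = 9.775 kHz, appears at 3.4 kHz.
47.05 kHz mod fs = 7.95 kHz.
7.95 kHz ≤ fs/2 = 9.775 kHz, appears at 7.95 kHz.
31.35 kHz mod fs = 11.8 kHz.
11.8 kHz > fs/2 = 9.775 kHz, folds to fs − 11.8 kHz = 7.75 kHz.
60.9 kHz mod fs = 2.25 kHz.
2.25 kHz ≤ fs/2 = 9.775 kHz, appears at 2.25 kHz.
9.45 kHz ≤ fs/2 = 9.775 kHz, passes unchanged.
Distinct values: {2.25 kHz, 3.4 kHz, 7.75 kHz, 7.95 kHz, 9.45 kHz}.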